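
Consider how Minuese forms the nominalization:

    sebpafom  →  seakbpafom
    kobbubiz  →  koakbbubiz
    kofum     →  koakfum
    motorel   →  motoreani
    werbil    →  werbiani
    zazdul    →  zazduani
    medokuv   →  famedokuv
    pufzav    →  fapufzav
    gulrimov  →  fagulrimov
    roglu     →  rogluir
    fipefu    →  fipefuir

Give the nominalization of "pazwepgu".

"pazwepgu" ends in -u. The stems ending in -u (roglu → rogluir, fipefu → fipefuir) add -ir.
So pazwepgu → pazwepguir.

pazwepguir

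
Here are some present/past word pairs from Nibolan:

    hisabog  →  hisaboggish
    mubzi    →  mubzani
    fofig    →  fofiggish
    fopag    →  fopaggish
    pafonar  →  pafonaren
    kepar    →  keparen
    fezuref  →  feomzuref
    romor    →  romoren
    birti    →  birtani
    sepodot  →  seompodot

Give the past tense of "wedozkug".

wedozkuggish

fofig and birti both have last vowel 'i' yet inflect differently (fofiggish, birtani), so the last vowel is not what conditions the rule; the final letter is.
"wedozkug" ends in -g. The stems ending in -g (fopag → fopaggish, fofig → fofiggish, hisabog → hisaboggish) double the final consonant and add -ish.
The other patterns: stems ending in -i drop the final letter and add -ani; stems ending in -r add -en; stems ending in -f or -t insert -om- after the first vowel.
So wedozkug → wedozkuggish.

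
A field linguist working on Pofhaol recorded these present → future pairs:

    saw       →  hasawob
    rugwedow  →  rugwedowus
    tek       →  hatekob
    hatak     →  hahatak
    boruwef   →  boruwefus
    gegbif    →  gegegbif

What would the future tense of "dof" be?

hadofob

tek and hatak both end in -k yet inflect differently (hatekob, hahatak), so the final letter is not what conditions the rule; the number of vowels is.
"dof" has 1 vowel. The stems with 1 vowel (saw → hasawob, tek → hatekob) add ha- … -ob around the stem.
So dof → hadofob.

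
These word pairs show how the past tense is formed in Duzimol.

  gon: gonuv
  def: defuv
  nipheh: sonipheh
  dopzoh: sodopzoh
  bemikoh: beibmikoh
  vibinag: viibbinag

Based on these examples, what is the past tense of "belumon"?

beiblumon

"belumon" has 3 vowels. The stems with 3 vowels (bemikoh → beibmikoh, vibinag → viibbinag) insert -ib- after the first vowel.
The other patterns: stems with 1 vowel add -uv; stems with 2 vowels add the prefix so-.
So belumon → beiblumon.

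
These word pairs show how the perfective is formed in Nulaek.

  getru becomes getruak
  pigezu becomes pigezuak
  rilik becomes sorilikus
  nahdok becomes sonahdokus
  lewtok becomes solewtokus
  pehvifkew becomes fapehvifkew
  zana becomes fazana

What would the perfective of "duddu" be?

dudduak

pigezu and pehvifkew both begin with p- yet inflect differently (pigezuak, fapehvifkew), so the first letter is not what conditions the rule; the final letter is.
"duddu" ends in -u. The stems ending in -u (getru → getruak, pigezu → pigezuak) add -ak.
The other patterns: stems ending in -k add so- … -us around the stem; stems ending in -a or -w add the prefix fa-.
So duddu → dudduak.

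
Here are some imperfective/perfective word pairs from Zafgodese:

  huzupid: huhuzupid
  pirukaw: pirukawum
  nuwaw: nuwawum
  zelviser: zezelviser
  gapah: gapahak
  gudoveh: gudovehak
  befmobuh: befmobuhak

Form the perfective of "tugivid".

tutugivid

gapah and nuwaw both have last vowel 'a' yet inflect differently (gapahak, nuwawum), so the last vowel is not what conditions the rule; the final letter is.
"tugivid" ends in -d. The one such stem in the data (huzupid → huhuzupid) repeats the first consonant+vowel as a prefix (as does zelviser), so the same rule applies.
So tugivid → tutugivid.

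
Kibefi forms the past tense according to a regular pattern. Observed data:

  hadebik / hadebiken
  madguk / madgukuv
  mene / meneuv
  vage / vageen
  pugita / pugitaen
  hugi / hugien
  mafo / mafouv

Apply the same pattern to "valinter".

valinteren

"valinter" begins with v-. The one such stem in the data (vage → vageen) adds -en, so the same rule applies.
The other pattern: stems beginning with m- add -uv.
So valinter → valinteren.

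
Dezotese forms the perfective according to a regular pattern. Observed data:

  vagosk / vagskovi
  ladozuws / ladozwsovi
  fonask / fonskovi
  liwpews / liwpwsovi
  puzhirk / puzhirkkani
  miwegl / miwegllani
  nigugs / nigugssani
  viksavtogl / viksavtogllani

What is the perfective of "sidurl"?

vagosk and puzhirk both end in -k yet inflect differently (vagskovi, puzhirkkani), so the final letter is not what conditions the rule; the second-to-last letter is.
"sidurl" has second-to-last letter 'r'. The one such stem in the data (puzhirk → puzhirkkani) doubles the final consonant and adds -ani (as do miwegl, nigugs), so the same rule applies.
The other pattern: stems whose second-to-last letter is 's' or 'w' delete the last vowel and add -ovi.
So sidurl → sidurllani.

sidurllani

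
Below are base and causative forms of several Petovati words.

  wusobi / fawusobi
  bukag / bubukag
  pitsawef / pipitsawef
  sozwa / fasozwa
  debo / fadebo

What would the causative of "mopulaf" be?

sozwa and bukag both have last vowel 'a' yet inflect differently (fasozwa, bubukag), so the last vowel is not what conditions the rule; whether the stem ends in a vowel or a consonant is.
"mopulaf" ends in a consonant. The stems ending in a consonant (pitsawef → pipitsawef, bukag → bubukag) repeat the first consonant+vowel as a prefix.
The other pattern: stems ending in a vowel add the prefix fa-.
So mopulaf → momopulaf.

momopulaf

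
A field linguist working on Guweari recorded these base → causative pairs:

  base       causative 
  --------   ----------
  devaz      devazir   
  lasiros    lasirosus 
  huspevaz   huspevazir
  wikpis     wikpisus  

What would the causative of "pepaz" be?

wikpis and devaz both have 2 vowels yet inflect differently (wikpisus, devazir), so the number of vowels is not what conditions the rule; the final letter is.
"pepaz" ends in -z. The stems ending in -z (devaz → devazir, huspevaz → huspevazir) add -ir.
So pepaz → pepazir.

pepazir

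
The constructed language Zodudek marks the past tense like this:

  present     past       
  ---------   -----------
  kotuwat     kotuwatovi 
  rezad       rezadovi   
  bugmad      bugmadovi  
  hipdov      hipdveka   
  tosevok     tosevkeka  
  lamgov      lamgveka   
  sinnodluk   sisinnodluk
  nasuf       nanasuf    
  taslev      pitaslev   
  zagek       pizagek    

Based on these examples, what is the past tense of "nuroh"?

nurheka

tosevok and sinnodluk both end in -k yet inflect differently (tosevkeka, sisinnodluk), so the final letter is not what conditions the rule; the last vowel is.
"nuroh" has last vowel 'o'. The stems whose last vowel is 'o' (hipdov → hipdveka, tosevok → tosevkeka, lamgov → lamgveka) delete the last vowel and add -eka.
So nuroh → nurheka.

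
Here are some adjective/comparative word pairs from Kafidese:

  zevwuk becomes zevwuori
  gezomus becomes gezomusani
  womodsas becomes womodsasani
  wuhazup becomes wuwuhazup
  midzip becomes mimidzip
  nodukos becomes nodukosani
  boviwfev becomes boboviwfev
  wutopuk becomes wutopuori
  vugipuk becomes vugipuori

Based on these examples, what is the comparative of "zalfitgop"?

zazalfitgop

"zalfitgop" ends in -p. The stems ending in -p (wuhazup → wuwuhazup, midzip → mimidzip) repeat the first consonant+vowel as a prefix.
The other patterns: stems ending in -s add -ani; stems ending in -k drop the final letter and add -ori.
So zalfitgop → zazalfitgop.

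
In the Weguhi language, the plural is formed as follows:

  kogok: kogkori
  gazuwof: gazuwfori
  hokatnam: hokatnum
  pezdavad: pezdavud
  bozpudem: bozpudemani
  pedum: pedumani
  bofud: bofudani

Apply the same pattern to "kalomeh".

"kalomeh" has last vowel 'e'. The one such stem in the data (bozpudem → bozpudemani) adds -ani, so the same rule applies.
So kalomeh → kalomehani.

kalomehani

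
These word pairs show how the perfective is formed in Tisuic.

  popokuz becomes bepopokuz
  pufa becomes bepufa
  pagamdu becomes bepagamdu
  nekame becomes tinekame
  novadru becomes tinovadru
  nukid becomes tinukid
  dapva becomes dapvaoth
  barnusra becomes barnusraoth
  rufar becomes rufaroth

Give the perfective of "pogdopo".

pagamdu and novadru both end in -u yet inflect differently (bepagamdu, tinovadru), so the final letter is not what conditions the rule; the first letter is.
"pogdopo" begins with p-. The stems beginning with p- (popokuz → bepopokuz, pufa → bepufa, pagamdu → bepagamdu) add the prefix be-.
The other patterns: stems beginning with n- add the prefix ti-; stems beginning with b-, d- or r- add -oth.
So pogdopo → bepogdopo.

bepogdopo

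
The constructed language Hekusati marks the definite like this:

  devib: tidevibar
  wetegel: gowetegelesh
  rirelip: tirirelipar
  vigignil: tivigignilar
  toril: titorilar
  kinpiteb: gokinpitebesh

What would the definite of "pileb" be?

devib and kinpiteb both end in -b yet inflect differently (tidevibar, gokinpitebesh), so the final letter is not what conditions the rule; the last vowel is.
"pileb" has last vowel 'e'. The stems whose last vowel is 'e' (kinpiteb → gokinpitebesh, wetegel → gowetegelesh) add go- … -esh around the stem.
The other pattern: stems whose last vowel is 'i' add ti- … -ar around the stem.
So pileb → gopilebesh.

gopilebesh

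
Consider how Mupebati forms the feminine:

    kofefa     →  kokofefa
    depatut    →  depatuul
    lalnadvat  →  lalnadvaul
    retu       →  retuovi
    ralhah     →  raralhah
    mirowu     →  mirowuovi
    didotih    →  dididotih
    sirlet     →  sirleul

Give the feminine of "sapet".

sapeul

"sapet" ends in -t. The stems ending in -t (lalnadvat → lalnadvaul, depatut → depatuul, sirlet → sirleul) drop the final letter and add -ul.
The other patterns: stems ending in -a or -h repeat the first consonant+vowel as a prefix; stems ending in -u add -ovi.
So sapet → sapeul.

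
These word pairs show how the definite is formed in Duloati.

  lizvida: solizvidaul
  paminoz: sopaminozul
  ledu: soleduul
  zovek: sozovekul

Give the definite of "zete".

sozeteul

Every pair shown (lizvida → solizvidaul, paminoz → sopaminozul, ledu → soleduul, …) follows the same rule: add so- … -ul around the stem.
So zete → sozeteul.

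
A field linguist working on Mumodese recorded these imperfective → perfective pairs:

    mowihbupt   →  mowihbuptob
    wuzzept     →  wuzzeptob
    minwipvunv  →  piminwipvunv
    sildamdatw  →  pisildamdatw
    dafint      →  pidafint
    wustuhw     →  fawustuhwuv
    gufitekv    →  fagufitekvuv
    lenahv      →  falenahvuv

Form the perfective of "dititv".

mowihbupt and dafint both end in -t yet inflect differently (mowihbuptob, pidafint), so the final letter is not what conditions the rule; the second-to-last letter is.
"dititv" has second-to-last letter 't'. The one such stem in the data (sildamdatw → pisildamdatw) adds the prefix pi-, so the same rule applies.
The other patterns: stems whose second-to-last letter is 'p' add -ob; stems whose second-to-last letter is 'h' or 'k' add fa- … -uv around the stem.
So dititv → pidititv.

pidititv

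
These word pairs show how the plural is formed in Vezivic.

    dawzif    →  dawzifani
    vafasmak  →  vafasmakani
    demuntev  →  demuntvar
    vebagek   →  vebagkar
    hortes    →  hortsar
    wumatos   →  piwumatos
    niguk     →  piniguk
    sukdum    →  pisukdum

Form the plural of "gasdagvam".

gasdagvamani

vafasmak and vebagek both end in -k yet inflect differently (vafasmakani, vebagkar), so the final letter is not what conditions the rule; the last vowel is.
"gasdagvam" has last vowel 'a'. The one such stem in the data (vafasmak → vafasmakani) adds -ani, so the same rule applies.
The other patterns: stems whose last vowel is 'e' delete the last vowel and add -ar; stems whose last vowel is 'o' or 'u' add the prefix pi-.
So gasdagvam → gasdagvamani.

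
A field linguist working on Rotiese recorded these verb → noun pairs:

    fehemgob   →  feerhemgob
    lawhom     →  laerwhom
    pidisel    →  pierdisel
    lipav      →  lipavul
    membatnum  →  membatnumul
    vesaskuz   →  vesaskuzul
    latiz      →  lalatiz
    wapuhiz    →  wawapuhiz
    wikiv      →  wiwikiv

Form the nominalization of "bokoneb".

boerkoneb

lawhom and membatnum both end in -m yet inflect differently (laerwhom, membatnumul), so the final letter is not what conditions the rule; the last vowel is.
"bokoneb" has last vowel 'e'. The one such stem in the data (pidisel → pierdisel) inserts -er- after the first vowel (as do fehemgob, lawhom), so the same rule applies.
So bokoneb → boerkoneb.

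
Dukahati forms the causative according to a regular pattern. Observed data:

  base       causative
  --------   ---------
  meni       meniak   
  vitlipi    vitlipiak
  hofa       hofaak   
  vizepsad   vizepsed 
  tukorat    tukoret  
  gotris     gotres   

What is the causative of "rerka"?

hofa and vizepsad both have last vowel 'a' yet inflect differently (hofaak, vizepsed), so the last vowel is not what conditions the rule; whether the stem ends in a vowel or a consonant is.
"rerka" ends in a vowel. The stems ending in a vowel (meni → meniak, vitlipi → vitlipiak, hofa → hofaak) add -ak.
So rerka → rerkaak.

rerkaak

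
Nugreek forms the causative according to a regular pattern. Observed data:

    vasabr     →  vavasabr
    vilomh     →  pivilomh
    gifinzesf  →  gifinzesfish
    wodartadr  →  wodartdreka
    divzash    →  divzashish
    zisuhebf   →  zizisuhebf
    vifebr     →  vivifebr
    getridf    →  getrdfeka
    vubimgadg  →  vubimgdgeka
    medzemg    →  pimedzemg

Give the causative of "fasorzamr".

pifasorzamr

"fasorzamr" has second-to-last letter 'm'. The stems whose second-to-last letter is 'm' (medzemg → pimedzemg, vilomh → pivilomh) add the prefix pi-.
So fasorzamr → pifasorzamr.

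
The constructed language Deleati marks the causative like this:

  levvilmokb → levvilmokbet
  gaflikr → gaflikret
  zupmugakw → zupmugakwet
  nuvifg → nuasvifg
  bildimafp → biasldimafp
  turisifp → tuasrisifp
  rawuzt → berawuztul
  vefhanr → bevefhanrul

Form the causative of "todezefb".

toasdezefb

"todezefb" has second-to-last letter 'f'. The stems whose second-to-last letter is 'f' (nuvifg → nuasvifg, bildimafp → biasldimafp, turisifp → tuasrisifp) insert -as- after the first vowel.
The other patterns: stems whose second-to-last letter is 'k' add -et; stems whose second-to-last letter is 'n' or 'z' add be- … -ul around the stem.
So todezefb → toasdezefb.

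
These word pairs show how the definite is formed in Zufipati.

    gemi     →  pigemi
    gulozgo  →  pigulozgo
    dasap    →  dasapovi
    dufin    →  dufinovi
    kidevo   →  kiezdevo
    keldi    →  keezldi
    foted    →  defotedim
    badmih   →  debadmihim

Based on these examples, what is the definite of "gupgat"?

pigupgat

gulozgo and kidevo both end in -o yet inflect differently (pigulozgo, kiezdevo), so the final letter is not what conditions the rule; the first letter is.
"gupgat" begins with g-. The stems beginning with g- (gemi → pigemi, gulozgo → pigulozgo) add the prefix pi-.
The other patterns: stems beginning with d- add -ovi; stems beginning with k- insert -ez- after the first vowel; stems beginning with b- or f- add de- … -im around the stem.
So gupgat → pigupgat.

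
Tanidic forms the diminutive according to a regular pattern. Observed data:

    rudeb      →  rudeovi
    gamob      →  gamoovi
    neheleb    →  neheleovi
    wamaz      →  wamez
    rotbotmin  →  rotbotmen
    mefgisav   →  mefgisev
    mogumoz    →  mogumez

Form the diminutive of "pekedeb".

"pekedeb" ends in -b. The stems ending in -b (rudeb → rudeovi, gamob → gamoovi, neheleb → neheleovi) drop the final letter and add -ovi.
The other pattern: stems ending in -n, -v or -z change the last vowel to 'e'.
So pekedeb → pekedeovi.

pekedeovi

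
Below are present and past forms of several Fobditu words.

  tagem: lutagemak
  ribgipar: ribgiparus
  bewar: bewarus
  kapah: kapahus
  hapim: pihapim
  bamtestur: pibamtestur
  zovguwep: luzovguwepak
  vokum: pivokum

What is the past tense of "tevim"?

bamtestur and ribgipar both end in -r yet inflect differently (pibamtestur, ribgiparus), so the final letter is not what conditions the rule; the last vowel is.
"tevim" has last vowel 'i'. The one such stem in the data (hapim → pihapim) adds the prefix pi-, so the same rule applies.
So tevim → pitevim.

pitevim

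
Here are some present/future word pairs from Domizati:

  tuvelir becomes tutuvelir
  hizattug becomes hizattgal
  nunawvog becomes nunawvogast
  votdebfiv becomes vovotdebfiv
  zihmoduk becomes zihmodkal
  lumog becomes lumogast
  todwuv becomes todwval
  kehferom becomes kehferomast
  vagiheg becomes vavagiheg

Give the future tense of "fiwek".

hizattug and lumog both end in -g yet inflect differently (hizattgal, lumogast), so the final letter is not what conditions the rule; the last vowel is.
"fiwek" has last vowel 'e'. The one such stem in the data (vagiheg → vavagiheg) repeats the first consonant+vowel as a prefix (as do votdebfiv, tuvelir), so the same rule applies.
The other patterns: stems whose last vowel is 'u' delete the last vowel and add -al; stems whose last vowel is 'o' add -ast.
So fiwek → fifiwek.

fifiwek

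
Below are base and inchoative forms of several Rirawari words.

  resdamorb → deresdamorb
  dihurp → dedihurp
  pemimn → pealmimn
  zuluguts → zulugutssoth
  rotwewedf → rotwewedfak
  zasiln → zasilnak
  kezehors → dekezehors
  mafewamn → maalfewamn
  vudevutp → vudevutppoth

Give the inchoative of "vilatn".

dihurp and vudevutp both end in -p yet inflect differently (dedihurp, vudevutppoth), so the final letter is not what conditions the rule; the second-to-last letter is.
"vilatn" has second-to-last letter 't'. The stems whose second-to-last letter is 't' (vudevutp → vudevutppoth, zuluguts → zulugutssoth) double the final consonant and add -oth.
So vilatn → vilatnnoth.

vilatnnoth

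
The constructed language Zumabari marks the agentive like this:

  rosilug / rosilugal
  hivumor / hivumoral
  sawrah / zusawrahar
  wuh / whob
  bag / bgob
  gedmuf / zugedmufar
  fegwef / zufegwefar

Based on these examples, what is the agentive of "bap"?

bpob

wuh and sawrah both end in -h yet inflect differently (whob, zusawrahar), so the final letter is not what conditions the rule; the number of vowels is.
"bap" has 1 vowel. The stems with 1 vowel (bag → bgob, wuh → whob) delete the last vowel and add -ob.
So bap → bpob.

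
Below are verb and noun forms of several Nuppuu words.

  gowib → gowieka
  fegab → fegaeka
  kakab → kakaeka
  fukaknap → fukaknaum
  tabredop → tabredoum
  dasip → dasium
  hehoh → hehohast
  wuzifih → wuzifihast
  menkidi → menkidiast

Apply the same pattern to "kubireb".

kubireeka

"kubireb" ends in -b. The stems ending in -b (gowib → gowieka, fegab → fegaeka, kakab → kakaeka) drop the final letter and add -eka.
The other patterns: stems ending in -p drop the final letter and add -um; stems ending in -h or -i add -ast.
So kubireb → kubireeka.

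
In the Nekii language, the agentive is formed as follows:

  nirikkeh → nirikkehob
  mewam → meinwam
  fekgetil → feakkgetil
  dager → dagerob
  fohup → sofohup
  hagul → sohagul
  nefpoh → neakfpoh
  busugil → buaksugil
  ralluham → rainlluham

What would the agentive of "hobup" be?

sohobup

nirikkeh and nefpoh both end in -h yet inflect differently (nirikkehob, neakfpoh), so the final letter is not what conditions the rule; the last vowel is.
"hobup" has last vowel 'u'. The stems whose last vowel is 'u' (hagul → sohagul, fohup → sofohup) add the prefix so-.
The other patterns: stems whose last vowel is 'a' insert -in- after the first vowel; stems whose last vowel is 'e' add -ob; stems whose last vowel is 'i' or 'o' insert -ak- after the first vowel.
So hobup → sohobup.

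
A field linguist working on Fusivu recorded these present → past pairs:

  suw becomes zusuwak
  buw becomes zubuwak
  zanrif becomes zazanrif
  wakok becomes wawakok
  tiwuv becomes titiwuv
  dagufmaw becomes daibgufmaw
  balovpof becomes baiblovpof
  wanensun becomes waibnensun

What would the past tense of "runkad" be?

rurunkad

suw and dagufmaw both end in -w yet inflect differently (zusuwak, daibgufmaw), so the final letter is not what conditions the rule; the number of vowels is.
"runkad" has 2 vowels. The stems with 2 vowels (zanrif → zazanrif, wakok → wawakok, tiwuv → titiwuv) repeat the first consonant+vowel as a prefix.
The other patterns: stems with 1 vowel add zu- … -ak around the stem; stems with 3 vowels insert -ib- after the first vowel.
So runkad → rurunkad.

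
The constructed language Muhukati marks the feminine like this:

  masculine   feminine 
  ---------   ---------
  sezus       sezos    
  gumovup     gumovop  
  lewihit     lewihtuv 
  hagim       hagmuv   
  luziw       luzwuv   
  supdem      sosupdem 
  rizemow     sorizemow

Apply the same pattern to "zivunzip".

zivunzpuv

"zivunzip" has last vowel 'i'. The stems whose last vowel is 'i' (lewihit → lewihtuv, hagim → hagmuv, luziw → luzwuv) delete the last vowel and add -uv.
The other patterns: stems whose last vowel is 'u' change the last vowel to 'o'; stems whose last vowel is 'e' or 'o' add the prefix so-.
So zivunzip → zivunzpuv.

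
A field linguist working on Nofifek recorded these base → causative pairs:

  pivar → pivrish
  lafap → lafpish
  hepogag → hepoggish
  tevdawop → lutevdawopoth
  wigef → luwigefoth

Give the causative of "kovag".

kovgish

"kovag" has last vowel 'a'. The stems whose last vowel is 'a' (pivar → pivrish, lafap → lafpish, hepogag → hepoggish) delete the last vowel and add -ish.
So kovag → kovgish.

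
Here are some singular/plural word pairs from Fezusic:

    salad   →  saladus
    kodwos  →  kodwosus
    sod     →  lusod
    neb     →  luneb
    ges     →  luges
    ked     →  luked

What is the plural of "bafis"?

"bafis" has 2 vowels. The stems with 2 vowels (salad → saladus, kodwos → kodwosus) add -us.
The other pattern: stems with 1 vowel add the prefix lu-.
So bafis → bafisus.

bafisus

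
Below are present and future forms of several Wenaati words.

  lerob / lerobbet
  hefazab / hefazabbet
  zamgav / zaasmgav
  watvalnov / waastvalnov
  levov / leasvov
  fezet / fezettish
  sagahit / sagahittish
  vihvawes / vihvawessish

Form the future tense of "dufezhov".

hefazab and zamgav both have last vowel 'a' yet inflect differently (hefazabbet, zaasmgav), so the last vowel is not what conditions the rule; the final letter is.
"dufezhov" ends in -v. The stems ending in -v (zamgav → zaasmgav, watvalnov → waastvalnov, levov → leasvov) insert -as- after the first vowel.
The other patterns: stems ending in -b double the final consonant and add -et; stems ending in -s or -t double the final consonant and add -ish.
So dufezhov → duasfezhov.

duasfezhov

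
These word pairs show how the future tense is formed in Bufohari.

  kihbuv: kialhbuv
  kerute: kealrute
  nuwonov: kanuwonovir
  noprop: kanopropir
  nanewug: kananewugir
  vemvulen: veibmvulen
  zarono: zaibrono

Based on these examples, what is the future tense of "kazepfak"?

kihbuv and nuwonov both end in -v yet inflect differently (kialhbuv, kanuwonovir), so the final letter is not what conditions the rule; the first letter is.
"kazepfak" begins with k-. The stems beginning with k- (kihbuv → kialhbuv, kerute → kealrute) insert -al- after the first vowel.
The other patterns: stems beginning with n- add ka- … -ir around the stem; stems beginning with v- or z- insert -ib- after the first vowel.
So kazepfak → kaalzepfak.

kaalzepfak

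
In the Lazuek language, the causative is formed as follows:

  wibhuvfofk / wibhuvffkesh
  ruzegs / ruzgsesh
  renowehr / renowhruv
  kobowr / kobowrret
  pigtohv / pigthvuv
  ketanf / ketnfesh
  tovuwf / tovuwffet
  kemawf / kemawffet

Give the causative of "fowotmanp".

renowehr and kobowr both end in -r yet inflect differently (renowhruv, kobowrret), so the final letter is not what conditions the rule; the second-to-last letter is.
"fowotmanp" has second-to-last letter 'n'. The one such stem in the data (ketanf → ketnfesh) deletes the last vowel and adds -esh (as do wibhuvfofk, ruzegs), so the same rule applies.
The other patterns: stems whose second-to-last letter is 'h' delete the last vowel and add -uv; stems whose second-to-last letter is 'w' double the final consonant and add -et.
So fowotmanp → fowotmnpesh.

fowotmnpesh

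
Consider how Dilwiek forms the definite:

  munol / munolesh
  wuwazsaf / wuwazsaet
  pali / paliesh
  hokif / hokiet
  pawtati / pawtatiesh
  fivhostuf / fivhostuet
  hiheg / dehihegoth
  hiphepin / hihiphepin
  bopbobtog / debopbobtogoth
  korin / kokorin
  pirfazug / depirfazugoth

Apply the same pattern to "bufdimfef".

bufdimfeet

"bufdimfef" ends in -f. The stems ending in -f (fivhostuf → fivhostuet, wuwazsaf → wuwazsaet, hokif → hokiet) drop the final letter and add -et.
So bufdimfef → bufdimfeet.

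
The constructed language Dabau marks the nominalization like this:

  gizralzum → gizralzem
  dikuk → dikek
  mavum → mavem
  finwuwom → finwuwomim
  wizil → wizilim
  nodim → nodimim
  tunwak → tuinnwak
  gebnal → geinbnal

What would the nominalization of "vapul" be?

vapel

gizralzum and finwuwom both end in -m yet inflect differently (gizralzem, finwuwomim), so the final letter is not what conditions the rule; the last vowel is.
"vapul" has last vowel 'u'. The stems whose last vowel is 'u' (gizralzum → gizralzem, dikuk → dikek, mavum → mavem) change the last vowel to 'e'.
The other patterns: stems whose last vowel is 'i' or 'o' add -im; stems whose last vowel is 'a' insert -in- after the first vowel.
So vapul → vapel.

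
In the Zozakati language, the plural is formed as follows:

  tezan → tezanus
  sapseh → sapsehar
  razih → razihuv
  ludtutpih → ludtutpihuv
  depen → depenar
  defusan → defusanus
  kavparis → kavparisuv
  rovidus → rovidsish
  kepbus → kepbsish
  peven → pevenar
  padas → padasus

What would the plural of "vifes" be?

"vifes" has last vowel 'e'. The stems whose last vowel is 'e' (sapseh → sapsehar, depen → depenar, peven → pevenar) add -ar.
The other patterns: stems whose last vowel is 'u' delete the last vowel and add -ish; stems whose last vowel is 'a' add -us; stems whose last vowel is 'i' add -uv.
So vifes → vifesar.

vifesar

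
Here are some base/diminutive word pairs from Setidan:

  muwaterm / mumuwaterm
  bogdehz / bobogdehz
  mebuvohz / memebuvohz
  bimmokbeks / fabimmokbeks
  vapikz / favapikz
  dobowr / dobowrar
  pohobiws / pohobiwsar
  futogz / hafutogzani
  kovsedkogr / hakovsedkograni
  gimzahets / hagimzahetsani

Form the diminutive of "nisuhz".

ninisuhz

bogdehz and vapikz both end in -z yet inflect differently (bobogdehz, favapikz), so the final letter is not what conditions the rule; the second-to-last letter is.
"nisuhz" has second-to-last letter 'h'. The stems whose second-to-last letter is 'h' (bogdehz → bobogdehz, mebuvohz → memebuvohz) repeat the first consonant+vowel as a prefix.
So nisuhz → ninisuhz.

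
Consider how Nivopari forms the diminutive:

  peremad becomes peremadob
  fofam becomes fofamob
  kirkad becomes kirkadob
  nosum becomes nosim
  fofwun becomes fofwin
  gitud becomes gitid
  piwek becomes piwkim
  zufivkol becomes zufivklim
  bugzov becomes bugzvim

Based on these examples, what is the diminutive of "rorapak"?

rorapakob

fofam and nosum both end in -m yet inflect differently (fofamob, nosim), so the final letter is not what conditions the rule; the last vowel is.
"rorapak" has last vowel 'a'. The stems whose last vowel is 'a' (peremad → peremadob, fofam → fofamob, kirkad → kirkadob) add -ob.
The other patterns: stems whose last vowel is 'u' change the last vowel to 'i'; stems whose last vowel is 'e' or 'o' delete the last vowel and add -im.
So rorapak → rorapakob.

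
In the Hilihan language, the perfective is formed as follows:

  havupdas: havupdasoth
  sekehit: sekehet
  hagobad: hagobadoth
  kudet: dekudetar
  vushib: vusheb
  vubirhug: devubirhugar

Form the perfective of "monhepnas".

monhepnasoth

"monhepnas" has last vowel 'a'. The stems whose last vowel is 'a' (hagobad → hagobadoth, havupdas → havupdasoth) add -oth.
The other patterns: stems whose last vowel is 'i' change the last vowel to 'e'; stems whose last vowel is 'e' or 'u' add de- … -ar around the stem.
So monhepnas → monhepnasoth.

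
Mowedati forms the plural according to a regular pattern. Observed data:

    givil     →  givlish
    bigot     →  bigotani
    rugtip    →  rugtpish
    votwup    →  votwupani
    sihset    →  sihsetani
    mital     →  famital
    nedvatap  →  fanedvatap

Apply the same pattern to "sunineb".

suninebani

nedvatap and rugtip both end in -p yet inflect differently (fanedvatap, rugtpish), so the final letter is not what conditions the rule; the last vowel is.
"sunineb" has last vowel 'e'. The one such stem in the data (sihset → sihsetani) adds -ani, so the same rule applies.
So sunineb → suninebani.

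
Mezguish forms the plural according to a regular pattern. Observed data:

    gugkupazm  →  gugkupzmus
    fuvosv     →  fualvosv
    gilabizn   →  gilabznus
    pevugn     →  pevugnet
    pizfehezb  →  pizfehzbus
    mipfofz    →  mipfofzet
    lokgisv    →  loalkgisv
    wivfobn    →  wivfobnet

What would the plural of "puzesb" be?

pualzesb

gilabizn and wivfobn both end in -n yet inflect differently (gilabznus, wivfobnet), so the final letter is not what conditions the rule; the second-to-last letter is.
"puzesb" has second-to-last letter 's'. The stems whose second-to-last letter is 's' (fuvosv → fualvosv, lokgisv → loalkgisv) insert -al- after the first vowel.
The other patterns: stems whose second-to-last letter is 'z' delete the last vowel and add -us; stems whose second-to-last letter is 'b', 'f' or 'g' add -et.
So puzesb → pualzesb.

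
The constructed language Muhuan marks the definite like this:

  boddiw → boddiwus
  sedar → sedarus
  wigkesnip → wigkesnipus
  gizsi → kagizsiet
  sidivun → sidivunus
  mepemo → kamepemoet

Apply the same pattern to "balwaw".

balwawus

gizsi and wigkesnip both have last vowel 'i' yet inflect differently (kagizsiet, wigkesnipus), so the last vowel is not what conditions the rule; whether the stem ends in a vowel or a consonant is.
"balwaw" ends in a consonant. The stems ending in a consonant (wigkesnip → wigkesnipus, boddiw → boddiwus, sedar → sedarus) add -us.
The other pattern: stems ending in a vowel add ka- … -et around the stem.
So balwaw → balwawus.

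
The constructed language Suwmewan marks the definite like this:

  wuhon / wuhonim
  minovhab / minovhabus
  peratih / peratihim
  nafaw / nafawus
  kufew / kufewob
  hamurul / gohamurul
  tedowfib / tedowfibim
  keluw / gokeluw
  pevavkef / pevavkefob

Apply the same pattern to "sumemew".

nafaw and kufew both end in -w yet inflect differently (nafawus, kufewob), so the final letter is not what conditions the rule; the last vowel is.
"sumemew" has last vowel 'e'. The stems whose last vowel is 'e' (kufew → kufewob, pevavkef → pevavkefob) add -ob.
So sumemew → sumemewob.

sumemewob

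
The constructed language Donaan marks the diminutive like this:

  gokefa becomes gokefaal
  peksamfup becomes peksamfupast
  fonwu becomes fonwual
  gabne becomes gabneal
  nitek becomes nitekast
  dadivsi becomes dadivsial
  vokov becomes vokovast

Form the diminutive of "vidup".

vidupast

fonwu and peksamfup both have last vowel 'u' yet inflect differently (fonwual, peksamfupast), so the last vowel is not what conditions the rule; whether the stem ends in a vowel or a consonant is.
"vidup" ends in a consonant. The stems ending in a consonant (vokov → vokovast, peksamfup → peksamfupast, nitek → nitekast) add -ast.
So vidup → vidupast.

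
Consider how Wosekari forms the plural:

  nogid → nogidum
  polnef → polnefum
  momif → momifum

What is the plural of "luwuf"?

luwufum

Every pair shown (nogid → nogidum, polnef → polnefum, momif → momifum) follows the same rule: add -um.
So luwuf → luwufum.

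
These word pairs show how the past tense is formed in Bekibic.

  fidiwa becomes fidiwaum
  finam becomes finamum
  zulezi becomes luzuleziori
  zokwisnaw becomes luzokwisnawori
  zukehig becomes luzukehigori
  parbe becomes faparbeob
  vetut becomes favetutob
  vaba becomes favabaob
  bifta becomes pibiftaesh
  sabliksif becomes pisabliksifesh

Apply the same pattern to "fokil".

fokilum

"fokil" begins with f-. The stems beginning with f- (fidiwa → fidiwaum, finam → finamum) add -um.
So fokil → fokilum.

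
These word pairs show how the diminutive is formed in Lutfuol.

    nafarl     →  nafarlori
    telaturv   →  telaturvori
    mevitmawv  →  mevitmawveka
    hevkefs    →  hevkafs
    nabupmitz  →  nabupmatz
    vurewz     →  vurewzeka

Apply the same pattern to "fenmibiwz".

fenmibiwzeka

"fenmibiwz" has second-to-last letter 'w'. The stems whose second-to-last letter is 'w' (vurewz → vurewzeka, mevitmawv → mevitmawveka) add -eka.
The other patterns: stems whose second-to-last letter is 'r' add -ori; stems whose second-to-last letter is 'f' or 't' change the last vowel to 'a'.
So fenmibiwz → fenmibiwzeka.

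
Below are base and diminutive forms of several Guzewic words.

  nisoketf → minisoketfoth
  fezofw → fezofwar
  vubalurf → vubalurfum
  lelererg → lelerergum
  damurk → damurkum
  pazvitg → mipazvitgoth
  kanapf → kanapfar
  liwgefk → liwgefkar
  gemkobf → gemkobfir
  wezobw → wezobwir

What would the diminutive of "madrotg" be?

mimadrotgoth

pazvitg and lelererg both end in -g yet inflect differently (mipazvitgoth, lelerergum), so the final letter is not what conditions the rule; the second-to-last letter is.
"madrotg" has second-to-last letter 't'. The stems whose second-to-last letter is 't' (pazvitg → mipazvitgoth, nisoketf → minisoketfoth) add mi- … -oth around the stem.
The other patterns: stems whose second-to-last letter is 'r' add -um; stems whose second-to-last letter is 'b' add -ir; stems whose second-to-last letter is 'f' or 'p' add -ar.
So madrotg → mimadrotgoth.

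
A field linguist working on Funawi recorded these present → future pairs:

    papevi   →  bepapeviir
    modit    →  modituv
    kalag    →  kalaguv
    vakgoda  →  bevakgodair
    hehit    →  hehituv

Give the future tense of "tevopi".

betevopiir

modit and papevi both have last vowel 'i' yet inflect differently (modituv, bepapeviir), so the last vowel is not what conditions the rule; whether the stem ends in a vowel or a consonant is.
"tevopi" ends in a vowel. The stems ending in a vowel (papevi → bepapeviir, vakgoda → bevakgodair) add be- … -ir around the stem.
The other pattern: stems ending in a consonant add -uv.
So tevopi → betevopiir.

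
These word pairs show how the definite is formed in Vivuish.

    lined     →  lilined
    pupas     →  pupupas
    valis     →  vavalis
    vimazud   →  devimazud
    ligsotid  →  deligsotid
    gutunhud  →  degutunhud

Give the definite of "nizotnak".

lined and vimazud both end in -d yet inflect differently (lilined, devimazud), so the final letter is not what conditions the rule; the number of vowels is.
"nizotnak" has 3 vowels. The stems with 3 vowels (vimazud → devimazud, ligsotid → deligsotid, gutunhud → degutunhud) add the prefix de-.
The other pattern: stems with 2 vowels repeat the first consonant+vowel as a prefix.
So nizotnak → denizotnak.

denizotnak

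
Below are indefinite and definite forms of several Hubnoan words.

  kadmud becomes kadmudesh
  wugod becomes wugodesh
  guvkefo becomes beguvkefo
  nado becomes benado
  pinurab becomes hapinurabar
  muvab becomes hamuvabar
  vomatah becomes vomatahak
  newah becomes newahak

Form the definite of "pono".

bepono

"pono" ends in -o. The stems ending in -o (guvkefo → beguvkefo, nado → benado) add the prefix be-.
The other patterns: stems ending in -d add -esh; stems ending in -b add ha- … -ar around the stem; stems ending in -h add -ak.
So pono → bepono.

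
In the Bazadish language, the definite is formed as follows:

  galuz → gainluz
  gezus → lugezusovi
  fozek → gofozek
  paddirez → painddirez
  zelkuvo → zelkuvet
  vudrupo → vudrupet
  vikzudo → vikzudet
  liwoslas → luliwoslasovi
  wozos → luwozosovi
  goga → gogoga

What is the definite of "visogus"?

vikzudo and wozos both have last vowel 'o' yet inflect differently (vikzudet, luwozosovi), so the last vowel is not what conditions the rule; the final letter is.
"visogus" ends in -s. The stems ending in -s (wozos → luwozosovi, gezus → lugezusovi, liwoslas → luliwoslasovi) add lu- … -ovi around the stem.
So visogus → luvisogusovi.

luvisogusovi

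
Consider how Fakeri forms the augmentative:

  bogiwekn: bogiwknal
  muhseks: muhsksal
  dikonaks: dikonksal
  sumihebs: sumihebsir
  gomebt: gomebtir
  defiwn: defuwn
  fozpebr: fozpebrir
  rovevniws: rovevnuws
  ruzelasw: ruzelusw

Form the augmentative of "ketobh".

ketobhir

sumihebs and rovevniws both end in -s yet inflect differently (sumihebsir, rovevnuws), so the final letter is not what conditions the rule; the second-to-last letter is.
"ketobh" has second-to-last letter 'b'. The stems whose second-to-last letter is 'b' (sumihebs → sumihebsir, fozpebr → fozpebrir, gomebt → gomebtir) add -ir.
So ketobh → ketobhir.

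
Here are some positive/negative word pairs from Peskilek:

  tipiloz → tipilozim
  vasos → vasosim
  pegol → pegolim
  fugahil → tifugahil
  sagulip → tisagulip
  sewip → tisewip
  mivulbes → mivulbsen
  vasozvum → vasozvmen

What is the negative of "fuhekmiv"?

pegol and fugahil both end in -l yet inflect differently (pegolim, tifugahil), so the final letter is not what conditions the rule; the last vowel is.
"fuhekmiv" has last vowel 'i'. The stems whose last vowel is 'i' (fugahil → tifugahil, sagulip → tisagulip, sewip → tisewip) add the prefix ti-.
So fuhekmiv → tifuhekmiv.

tifuhekmiv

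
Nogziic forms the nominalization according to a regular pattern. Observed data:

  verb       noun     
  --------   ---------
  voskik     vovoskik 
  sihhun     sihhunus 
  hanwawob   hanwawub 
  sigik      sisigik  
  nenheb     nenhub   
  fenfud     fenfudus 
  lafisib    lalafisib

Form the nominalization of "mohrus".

"mohrus" has last vowel 'u'. The stems whose last vowel is 'u' (sihhun → sihhunus, fenfud → fenfudus) add -us.
So mohrus → mohrusus.

mohrusus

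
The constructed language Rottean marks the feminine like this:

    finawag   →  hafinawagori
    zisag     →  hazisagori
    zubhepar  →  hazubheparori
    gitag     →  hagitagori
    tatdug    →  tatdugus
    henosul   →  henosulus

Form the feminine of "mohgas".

hamohgasori

finawag and tatdug both end in -g yet inflect differently (hafinawagori, tatdugus), so the final letter is not what conditions the rule; the last vowel is.
"mohgas" has last vowel 'a'. The stems whose last vowel is 'a' (finawag → hafinawagori, zisag → hazisagori, zubhepar → hazubheparori) add ha- … -ori around the stem.
So mohgas → hamohgasori.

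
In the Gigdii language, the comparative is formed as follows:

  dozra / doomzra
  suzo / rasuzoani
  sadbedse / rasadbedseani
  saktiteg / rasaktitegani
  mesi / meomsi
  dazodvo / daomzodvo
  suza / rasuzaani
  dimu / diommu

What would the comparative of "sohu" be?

rasohuani

suzo and dazodvo both end in -o yet inflect differently (rasuzoani, daomzodvo), so the final letter is not what conditions the rule; the first letter is.
"sohu" begins with s-. The stems beginning with s- (saktiteg → rasaktitegani, suzo → rasuzoani, suza → rasuzaani) add ra- … -ani around the stem.
The other pattern: stems beginning with d- or m- insert -om- after the first vowel.
So sohu → rasohuani.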